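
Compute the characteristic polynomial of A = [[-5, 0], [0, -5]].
xI - A = [[x + 5, 0], [0, x + 5]].

Expanding det(xI - A) along the first row:
det(xI - A) = + (x + 5)·det([[x + 5]]) - (0)·det([[0]]).

Evaluating gives χ_A(x) = x^2 + 10x + 25 = (x + 5)^2.

χ_A(x) = (x + 5)^2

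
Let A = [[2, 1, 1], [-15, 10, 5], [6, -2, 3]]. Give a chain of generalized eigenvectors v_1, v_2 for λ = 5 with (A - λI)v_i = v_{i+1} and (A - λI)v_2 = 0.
We seek v_1 ∈ ker((A - 5I)^2) \ ker(A - 5I), then set v_{i+1} = (A - 5I) v_i.

One such chain is v_1 = [[1, 6, -2]]^T, v_2 = [[1, 5, -2]]^T. Check: (A - 5I) v_2 = [[0, 0, 0]]^T = 0.

v_1 = [[1, 6, -2]]^T, v_2 = [[1, 5, -2]]^T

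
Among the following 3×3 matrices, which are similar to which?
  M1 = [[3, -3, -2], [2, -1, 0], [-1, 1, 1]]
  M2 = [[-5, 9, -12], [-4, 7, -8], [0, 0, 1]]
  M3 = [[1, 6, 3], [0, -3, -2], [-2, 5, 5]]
2 classes: {M1, M3}, {M2}

Characteristic polynomials: χ_{M1} = (x - 1)^3, χ_{M2} = (x - 1)^3, χ_{M3} = (x - 1)^3.

{M1, M3}: invariant factors (x - 1)^3.

{M2}: invariant factors x - 1, (x - 1)^2.

Matrices are similar if and only if their invariant-factor lists agree; the partition into similarity classes is {M1, M3}, {M2}.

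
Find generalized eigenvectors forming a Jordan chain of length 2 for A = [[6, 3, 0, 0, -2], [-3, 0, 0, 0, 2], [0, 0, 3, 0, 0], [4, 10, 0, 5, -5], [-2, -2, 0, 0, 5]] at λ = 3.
We seek v_1 ∈ ker((A - 3I)^2) \ ker(A - 3I), then set v_{i+1} = (A - 3I) v_i.

One such chain is v_1 = [[-1, 2, 0, -4, 1]]^T, v_2 = [[1, -1, 0, 3, 0]]^T. Check: (A - 3I) v_2 = [[0, 0, 0, 0, 0]]^T = 0.

v_1 = [[-1, 2, 0, -4, 1]]^T, v_2 = [[1, -1, 0, 3, 0]]^T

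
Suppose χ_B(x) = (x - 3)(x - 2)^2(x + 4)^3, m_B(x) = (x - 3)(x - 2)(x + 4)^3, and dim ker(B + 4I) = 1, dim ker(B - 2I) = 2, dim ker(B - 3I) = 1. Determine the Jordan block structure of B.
λ = -4: algebraic multiplicity 3 (exponent in χ_B), largest block size 3 (exponent in m_B), 1 block (geometric multiplicity). This forces block sizes [3].
λ = 2: algebraic multiplicity 2 (exponent in χ_B), largest block size 1 (exponent in m_B), 2 blocks (geometric multiplicity). These force block sizes [1, 1].
λ = 3: algebraic multiplicity 1 (exponent in χ_B), largest block size 1 (exponent in m_B), 1 block (geometric multiplicity). This forces block sizes [1].

Jordan blocks: (-4, 3), (2, 1), (2, 1), (3, 1)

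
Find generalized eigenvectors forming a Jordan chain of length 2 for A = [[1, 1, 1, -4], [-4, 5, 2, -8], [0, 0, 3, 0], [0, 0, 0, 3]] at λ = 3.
v_1 = [[0, 1, 0, 0]]^T, v_2 = [[1, 2, 0, 0]]^T

We seek v_1 ∈ ker((A - 3I)^2) \ ker(A - 3I), then set v_{i+1} = (A - 3I) v_i.

One such chain is v_1 = [[0, 1, 0, 0]]^T, v_2 = [[1, 2, 0, 0]]^T. Check: (A - 3I) v_2 = [[0, 0, 0, 0]]^T = 0.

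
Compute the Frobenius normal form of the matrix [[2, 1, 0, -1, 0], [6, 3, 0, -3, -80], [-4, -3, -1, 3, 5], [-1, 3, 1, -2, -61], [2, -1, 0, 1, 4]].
R = [[4, 0, 0, 0, 0], [0, 0, 0, 0, -80], [0, 1, 0, 0, -56], [0, 0, 1, 0, 27], [0, 0, 0, 1, 2]]

The invariant factors of A (the non-unit diagonal entries of the Smith normal form of xI - A over ℚ[x]) are x - 4, (x - 4)^2(x + 1)(x + 5), each dividing the next. The characteristic polynomial is their product, (x - 4)^3(x + 1)(x + 5).

The rational canonical form is the block-diagonal matrix of companion matrices C(f_i):
R = [[4, 0, 0, 0, 0], [0, 0, 0, 0, -80], [0, 1, 0, 0, -56], [0, 0, 1, 0, 27], [0, 0, 0, 1, 2]].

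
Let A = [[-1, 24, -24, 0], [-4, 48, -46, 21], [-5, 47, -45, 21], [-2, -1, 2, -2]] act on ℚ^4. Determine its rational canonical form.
R = [[0, 25, 0, 0], [1, 0, 0, 0], [0, 0, 0, 25], [0, 0, 1, 0]]

The invariant factors of A (the non-unit diagonal entries of the Smith normal form of xI - A over ℚ[x]) are (x - 5)(x + 5), (x - 5)(x + 5), each dividing the next. The characteristic polynomial is their product, (x - 5)^2(x + 5)^2.

The rational canonical form is the block-diagonal matrix of companion matrices C(f_i):
R = [[0, 25, 0, 0], [1, 0, 0, 0], [0, 0, 0, 25], [0, 0, 1, 0]].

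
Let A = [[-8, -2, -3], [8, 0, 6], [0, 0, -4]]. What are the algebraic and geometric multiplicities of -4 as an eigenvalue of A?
algebraic multiplicity 3, geometric multiplicity 2

The characteristic polynomial is (x + 4)^3, so the factor x + 4 appears with exponent 3: the algebraic multiplicity is 3.

rank(A + 4I) = 1, so the eigenspace has dimension 3 - 1 = 2: the geometric multiplicity is 2.

Since 2 < 3, A is not diagonalizable.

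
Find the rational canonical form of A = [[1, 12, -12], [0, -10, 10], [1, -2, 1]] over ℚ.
The invariant factors of A (the non-unit diagonal entries of the Smith normal form of xI - A over ℚ[x]) are (x + 5)(x^2 + 3x - 2), each dividing the next. The characteristic polynomial is their product, (x + 5)(x^2 + 3x - 2).

The rational canonical form is the block-diagonal matrix of companion matrices C(f_i):
R = [[0, 0, 10], [1, 0, -13], [0, 1, -8]].

Note the characteristic polynomial does not split into linear factors over ℚ, so A has no Jordan form over ℚ; the rational canonical form exists over any field.

R = [[0, 0, 10], [1, 0, -13], [0, 1, -8]]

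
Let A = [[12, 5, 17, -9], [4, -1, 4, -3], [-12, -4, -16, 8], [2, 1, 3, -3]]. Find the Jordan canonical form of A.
J = [[-2, 1, 0, 0], [0, -2, 1, 0], [0, 0, -2, 0], [0, 0, 0, -2]]

The characteristic polynomial is det(xI - A) = (x + 2)^4, so the eigenvalues are -2 (algebraic multiplicity 4).

For λ = -2: rank(A + 2I) = 2, rank((A + 2I)^2) = 1, rank((A + 2I)^3) = 0. The eigenspace has dimension 4 - 2 = 2, so there are 2 Jordan blocks; the rank sequence gives block sizes [3, 1].

Assembling the blocks gives the Jordan form J above.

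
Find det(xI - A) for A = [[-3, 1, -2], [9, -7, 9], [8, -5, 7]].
χ_A(x) = (x + 1)^3

xI - A = [[x + 3, -1, 2], [-9, x + 7, -9], [-8, 5, x - 7]].

Expanding det(xI - A) along the first row:
det(xI - A) = + (x + 3)·det([[x + 7, -9], [5, x - 7]]) - (-1)·det([[-9, -9], [-8, x - 7]]) + (2)·det([[-9, x + 7], [-8, 5]]).

Evaluating gives χ_A(x) = x^3 + 3x^2 + 3x + 1 = (x + 1)^3.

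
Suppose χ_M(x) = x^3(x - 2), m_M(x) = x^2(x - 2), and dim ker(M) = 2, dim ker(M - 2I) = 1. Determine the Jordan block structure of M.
λ = 0: algebraic multiplicity 3 (exponent in χ_M), largest block size 2 (exponent in m_M), 2 blocks (geometric multiplicity). These force block sizes [2, 1].
λ = 2: algebraic multiplicity 1 (exponent in χ_M), largest block size 1 (exponent in m_M), 1 block (geometric multiplicity). This forces block sizes [1].

Jordan blocks: (0, 2), (0, 1), (2, 1)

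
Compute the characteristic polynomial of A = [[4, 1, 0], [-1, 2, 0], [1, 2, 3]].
χ_A(x) = (x - 3)^3

xI - A = [[x - 4, -1, 0], [1, x - 2, 0], [-1, -2, x - 3]].

Expanding det(xI - A) along the first row:
det(xI - A) = + (x - 4)·det([[x - 2, 0], [-2, x - 3]]) - (-1)·det([[1, 0], [-1, x - 3]]) + (0)·det([[1, x - 2], [-1, -2]]).

Evaluating gives χ_A(x) = x^3 - 9x^2 + 27x - 27 = (x - 3)^3.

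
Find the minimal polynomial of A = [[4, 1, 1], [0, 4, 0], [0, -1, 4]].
m_A(x) = (x - 4)^3

The characteristic polynomial factors as (x - 4)^3. The minimal polynomial is ∏(x - λ)^{k_λ} where k_λ is the size of the largest Jordan block at λ.

For λ = 4: rank(A - 4I) = 2, and the largest Jordan block has size 3 (the smallest k with rank((A - 4I)^k) = rank((A - 4I)^(k+1))).

So m_A(x) = (x - 4)^3.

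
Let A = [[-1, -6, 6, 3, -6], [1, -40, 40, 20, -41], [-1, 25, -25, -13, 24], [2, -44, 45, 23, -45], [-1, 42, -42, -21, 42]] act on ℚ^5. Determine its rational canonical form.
The invariant factors of A (the non-unit diagonal entries of the Smith normal form of xI - A over ℚ[x]) are (x - 2)(x + 2)^2(x^2 - x - 3), each dividing the next. The characteristic polynomial is their product, (x - 2)(x + 2)^2(x^2 - x - 3).

The rational canonical form is the block-diagonal matrix of companion matrices C(f_i):
R = [[0, 0, 0, 0, -24], [1, 0, 0, 0, -20], [0, 1, 0, 0, 10], [0, 0, 1, 0, 9], [0, 0, 0, 1, -1]].

Note the characteristic polynomial does not split into linear factors over ℚ, so A has no Jordan form over ℚ; the rational canonical form exists over any field.

R = [[0, 0, 0, 0, -24], [1, 0, 0, 0, -20], [0, 1, 0, 0, 10], [0, 0, 1, 0, 9], [0, 0, 0, 1, -1]]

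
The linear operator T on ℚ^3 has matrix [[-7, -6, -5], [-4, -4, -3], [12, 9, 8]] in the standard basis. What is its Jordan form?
The characteristic polynomial is det(xI - A) = (x + 1)^3, so the eigenvalues are -1 (algebraic multiplicity 3).

For λ = -1: rank(A + I) = 2, rank((A + I)^2) = 1, rank((A + I)^3) = 0. The eigenspace has dimension 3 - 2 = 1, so there is 1 Jordan block; the rank sequence gives block sizes [3].

Assembling the blocks gives the Jordan form J above.

J = [[-1, 1, 0], [0, -1, 1], [0, 0, -1]]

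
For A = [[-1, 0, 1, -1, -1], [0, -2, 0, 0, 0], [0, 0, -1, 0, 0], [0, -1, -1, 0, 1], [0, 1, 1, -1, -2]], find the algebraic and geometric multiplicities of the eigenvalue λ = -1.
algebraic multiplicity 4, geometric multiplicity 3

The characteristic polynomial is (x + 1)^4(x + 2), so the factor x + 1 appears with exponent 4: the algebraic multiplicity is 4.

rank(A + I) = 2, so the eigenspace has dimension 5 - 2 = 3: the geometric multiplicity is 3.

Since 3 < 4, A is not diagonalizable.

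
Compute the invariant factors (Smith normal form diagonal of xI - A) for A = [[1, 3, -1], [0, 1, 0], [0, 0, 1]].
The Jordan structure of A has elementary divisors (x - 1)^2, (x - 1). Arranging the block sizes at each eigenvalue in decreasing order and taking row products gives the invariant factors.

Invariant factors (smallest first, each dividing the next): x - 1, (x - 1)^2.

Check: the last factor (x - 1)^2 is the minimal polynomial, and the product (x - 1)^3 is the characteristic polynomial.

x - 1, (x - 1)^2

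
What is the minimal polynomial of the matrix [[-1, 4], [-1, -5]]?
m_A(x) = (x + 3)^2

The characteristic polynomial factors as (x + 3)^2. The minimal polynomial is ∏(x - λ)^{k_λ} where k_λ is the size of the largest Jordan block at λ.

For λ = -3: rank(A + 3I) = 1, and the largest Jordan block has size 2 (the smallest k with rank((A + 3I)^k) = rank((A + 3I)^(k+1))).

So m_A(x) = (x + 3)^2.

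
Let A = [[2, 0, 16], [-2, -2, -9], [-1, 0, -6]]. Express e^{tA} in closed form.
A has Jordan form J = [[-2, 1, 0], [0, -2, 1], [0, 0, -2]] with A = PJP^{-1}, so e^{tA} = P e^{tJ} P^{-1}.

For a Jordan block J_k(λ), e^{tJ_k(λ)} = e^{λt} · (I + tN + t^2 N^2/2! + ... + t^{k-1} N^{k-1}/(k-1)!) where N is the nilpotent superdiagonal part.

Assembling the blocks and conjugating back gives the entries of e^{tA} as shown above.

e^{tA} = [[(4*t + 1)*e^{-2*t}, 0, 16*t*e^{-2*t}], [t*(t - 4)*e^{-2*t}/2, e^{-2*t}, t*(2*t - 9)*e^{-2*t}], [-t*e^{-2*t}, 0, (1 - 4*t)*e^{-2*t}]]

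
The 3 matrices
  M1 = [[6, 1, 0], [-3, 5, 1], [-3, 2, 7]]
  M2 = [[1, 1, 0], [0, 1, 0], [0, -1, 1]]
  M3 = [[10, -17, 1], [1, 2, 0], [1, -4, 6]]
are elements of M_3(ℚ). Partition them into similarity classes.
Characteristic polynomials: χ_{M1} = (x - 6)^3, χ_{M2} = (x - 1)^3, χ_{M3} = (x - 6)^3.

{M1, M3}: invariant factors (x - 6)^3.

{M2}: invariant factors x - 1, (x - 1)^2.

Matrices are similar if and only if their invariant-factor lists agree; the partition into similarity classes is {M1, M3}, {M2}.

2 classes: {M1, M3}, {M2}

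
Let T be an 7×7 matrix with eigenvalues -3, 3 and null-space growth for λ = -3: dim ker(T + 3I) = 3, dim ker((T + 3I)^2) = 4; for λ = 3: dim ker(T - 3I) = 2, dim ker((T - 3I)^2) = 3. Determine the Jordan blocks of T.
Jordan blocks: (-3, 2), (-3, 1), (-3, 1), (3, 2), (3, 1)

λ = -3: successive nullity increments [3, 1] count blocks of size ≥ k; block sizes are [2, 1, 1].
λ = 3: successive nullity increments [2, 1] count blocks of size ≥ k; block sizes are [2, 1].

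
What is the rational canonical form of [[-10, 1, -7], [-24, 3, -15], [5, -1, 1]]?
The invariant factors of A (the non-unit diagonal entries of the Smith normal form of xI - A over ℚ[x]) are (x + 3)(x^2 + 3x - 2), each dividing the next. The characteristic polynomial is their product, (x + 3)(x^2 + 3x - 2).

The rational canonical form is the block-diagonal matrix of companion matrices C(f_i):
R = [[0, 0, 6], [1, 0, -7], [0, 1, -6]].

Note the characteristic polynomial does not split into linear factors over ℚ, so A has no Jordan form over ℚ; the rational canonical form exists over any field.

R = [[0, 0, 6], [1, 0, -7], [0, 1, -6]]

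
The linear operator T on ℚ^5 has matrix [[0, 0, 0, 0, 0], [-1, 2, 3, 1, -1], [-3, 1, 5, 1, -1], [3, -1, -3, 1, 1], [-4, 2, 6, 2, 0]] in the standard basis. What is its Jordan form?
J = [[0, 0, 0, 0, 0], [0, 2, 1, 0, 0], [0, 0, 2, 1, 0], [0, 0, 0, 2, 0], [0, 0, 0, 0, 2]]

The characteristic polynomial is det(xI - A) = x(x - 2)^4, so the eigenvalues are 0 (algebraic multiplicity 1), 2 (algebraic multiplicity 4).

For λ = 0: algebraic multiplicity 1 gives one 1×1 block.

For λ = 2: rank(A - 2I) = 3, rank((A - 2I)^2) = 2, rank((A - 2I)^3) = 1. The eigenspace has dimension 5 - 3 = 2, so there are 2 Jordan blocks; the rank sequence gives block sizes [3, 1].

Assembling the blocks gives the Jordan form J above.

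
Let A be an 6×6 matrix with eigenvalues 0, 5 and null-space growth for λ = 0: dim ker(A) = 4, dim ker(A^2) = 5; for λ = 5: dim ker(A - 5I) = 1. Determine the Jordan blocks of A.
λ = 0: successive nullity increments [4, 1] count blocks of size ≥ k; block sizes are [2, 1, 1, 1].
λ = 5: successive nullity increments [1] count blocks of size ≥ k; block sizes are [1].

Jordan blocks: (0, 2), (0, 1), (0, 1), (0, 1), (5, 1)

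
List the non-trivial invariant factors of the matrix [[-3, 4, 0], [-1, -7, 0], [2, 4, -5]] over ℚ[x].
x + 5, (x + 5)^2

The Jordan structure of A has elementary divisors (x + 5)^2, (x + 5). Arranging the block sizes at each eigenvalue in decreasing order and taking row products gives the invariant factors.

Invariant factors (smallest first, each dividing the next): x + 5, (x + 5)^2.

Check: the last factor (x + 5)^2 is the minimal polynomial, and the product (x + 5)^3 is the characteristic polynomial.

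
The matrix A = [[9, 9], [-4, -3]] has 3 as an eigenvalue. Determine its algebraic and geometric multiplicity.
algebraic multiplicity 2, geometric multiplicity 1

The characteristic polynomial is (x - 3)^2, so the factor x - 3 appears with exponent 2: the algebraic multiplicity is 2.

rank(A - 3I) = 1, so the eigenspace has dimension 2 - 1 = 1: the geometric multiplicity is 1.

Since 1 < 2, A is not diagonalizable.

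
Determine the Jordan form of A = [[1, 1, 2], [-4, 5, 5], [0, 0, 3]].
J = [[3, 1, 0], [0, 3, 1], [0, 0, 3]]

The characteristic polynomial is det(xI - A) = (x - 3)^3, so the eigenvalues are 3 (algebraic multiplicity 3).

For λ = 3: rank(A - 3I) = 2, rank((A - 3I)^2) = 1, rank((A - 3I)^3) = 0. The eigenspace has dimension 3 - 2 = 1, so there is 1 Jordan block; the rank sequence gives block sizes [3].

Assembling the blocks gives the Jordan form J above.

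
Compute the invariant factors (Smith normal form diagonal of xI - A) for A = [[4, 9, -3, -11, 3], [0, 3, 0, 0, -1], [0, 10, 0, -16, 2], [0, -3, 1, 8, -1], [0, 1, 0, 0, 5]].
(x - 4)^2, (x - 4)^3

The Jordan structure of A has elementary divisors (x - 4)^3, (x - 4)^2. Arranging the block sizes at each eigenvalue in decreasing order and taking row products gives the invariant factors.

Invariant factors (smallest first, each dividing the next): (x - 4)^2, (x - 4)^3.

Check: the last factor (x - 4)^3 is the minimal polynomial, and the product (x - 4)^5 is the characteristic polynomial.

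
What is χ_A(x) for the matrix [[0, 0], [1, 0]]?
xI - A = [[x, 0], [-1, x]].

Expanding det(xI - A) along the first row:
det(xI - A) = + (x)·det([[x]]) - (0)·det([[-1]]).

Evaluating gives χ_A(x) = x^2.

χ_A(x) = x^2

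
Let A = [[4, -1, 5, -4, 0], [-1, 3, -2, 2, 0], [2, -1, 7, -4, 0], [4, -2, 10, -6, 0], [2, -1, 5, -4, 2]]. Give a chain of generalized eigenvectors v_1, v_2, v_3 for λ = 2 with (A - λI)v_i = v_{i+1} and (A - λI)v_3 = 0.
v_1 = [[2, 0, 1, 2, 2]]^T, v_2 = [[1, 0, 1, 2, 1]]^T, v_3 = [[-1, 1, -1, -2, -1]]^T

We seek v_1 ∈ ker((A - 2I)^3) \ ker((A - 2I)^2), then set v_{i+1} = (A - 2I) v_i.

One such chain is v_1 = [[2, 0, 1, 2, 2]]^T, v_2 = [[1, 0, 1, 2, 1]]^T, v_3 = [[-1, 1, -1, -2, -1]]^T. Check: (A - 2I) v_3 = [[0, 0, 0, 0, 0]]^T = 0.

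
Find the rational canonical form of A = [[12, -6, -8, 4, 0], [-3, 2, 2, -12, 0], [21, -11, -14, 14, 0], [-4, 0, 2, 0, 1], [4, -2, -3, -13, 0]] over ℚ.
R = [[0, 0, 0, 0, 8], [1, 0, 0, 0, 4], [0, 1, 0, 0, 6], [0, 0, 1, 0, -1], [0, 0, 0, 1, 0]]

The invariant factors of A (the non-unit diagonal entries of the Smith normal form of xI - A over ℚ[x]) are (x - 2)(x^2 + x + 2)^2, each dividing the next. The characteristic polynomial is their product, (x - 2)(x^2 + x + 2)^2.

The rational canonical form is the block-diagonal matrix of companion matrices C(f_i):
R = [[0, 0, 0, 0, 8], [1, 0, 0, 0, 4], [0, 1, 0, 0, 6], [0, 0, 1, 0, -1], [0, 0, 0, 1, 0]].

Note the characteristic polynomial does not split into linear factors over ℚ, so A has no Jordan form over ℚ; the rational canonical form exists over any field.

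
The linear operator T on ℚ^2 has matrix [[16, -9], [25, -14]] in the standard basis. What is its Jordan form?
J = [[1, 1], [0, 1]]

The characteristic polynomial is det(xI - A) = (x - 1)^2, so the eigenvalues are 1 (algebraic multiplicity 2).

For λ = 1: rank(A - I) = 1, rank((A - I)^2) = 0. The eigenspace has dimension 2 - 1 = 1, so there is 1 Jordan block; the rank sequence gives block sizes [2].

Assembling the blocks gives the Jordan form J above.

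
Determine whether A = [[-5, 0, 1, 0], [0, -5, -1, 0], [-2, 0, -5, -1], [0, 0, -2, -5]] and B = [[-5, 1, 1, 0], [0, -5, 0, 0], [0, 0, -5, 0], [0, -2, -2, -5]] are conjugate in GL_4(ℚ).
No.

Both have characteristic polynomial (x + 5)^4, but the minimal polynomial of A is (x + 5)^3 while the minimal polynomial of B is (x + 5)^2. The minimal polynomial is a similarity invariant, so A and B are not similar.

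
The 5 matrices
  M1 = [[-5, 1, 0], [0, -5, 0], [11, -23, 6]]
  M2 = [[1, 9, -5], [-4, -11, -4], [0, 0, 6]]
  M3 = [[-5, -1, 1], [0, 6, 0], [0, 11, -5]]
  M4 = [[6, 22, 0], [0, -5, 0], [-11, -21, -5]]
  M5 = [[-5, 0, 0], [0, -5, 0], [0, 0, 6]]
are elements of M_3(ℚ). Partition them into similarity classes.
2 classes: {M1, M2, M3, M4}, {M5}

Characteristic polynomials: χ_{M1} = (x - 6)(x + 5)^2, χ_{M2} = (x - 6)(x + 5)^2, χ_{M3} = (x - 6)(x + 5)^2, χ_{M4} = (x - 6)(x + 5)^2, χ_{M5} = (x - 6)(x + 5)^2.

{M1, M2, M3, M4}: invariant factors (x - 6)(x + 5)^2.

{M5}: invariant factors x + 5, (x - 6)(x + 5).

Matrices are similar if and only if their invariant-factor lists agree; the partition into similarity classes is {M1, M2, M3, M4}, {M5}.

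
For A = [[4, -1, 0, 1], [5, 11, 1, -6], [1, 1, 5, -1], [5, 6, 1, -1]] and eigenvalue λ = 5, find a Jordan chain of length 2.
v_1 = [[0, 0, 1, 0]]^T, v_2 = [[0, 1, 0, 1]]^T

We seek v_1 ∈ ker((A - 5I)^2) \ ker(A - 5I), then set v_{i+1} = (A - 5I) v_i.

One such chain is v_1 = [[0, 0, 1, 0]]^T, v_2 = [[0, 1, 0, 1]]^T. Check: (A - 5I) v_2 = [[0, 0, 0, 0]]^T = 0.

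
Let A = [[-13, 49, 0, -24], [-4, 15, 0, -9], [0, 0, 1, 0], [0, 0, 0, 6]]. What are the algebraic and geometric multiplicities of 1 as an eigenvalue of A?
The characteristic polynomial is (x - 6)(x - 1)^3, so the factor x - 1 appears with exponent 3: the algebraic multiplicity is 3.

rank(A - I) = 2, so the eigenspace has dimension 4 - 2 = 2: the geometric multiplicity is 2.

Since 2 < 3, A is not diagonalizable.

algebraic multiplicity 3, geometric multiplicity 2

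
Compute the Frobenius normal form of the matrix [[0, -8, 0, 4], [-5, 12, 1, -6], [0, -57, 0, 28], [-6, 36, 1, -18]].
The invariant factors of A (the non-unit diagonal entries of the Smith normal form of xI - A over ℚ[x]) are (x + 1)^2(x + 2)^2, each dividing the next. The characteristic polynomial is their product, (x + 1)^2(x + 2)^2.

The rational canonical form is the block-diagonal matrix of companion matrices C(f_i):
R = [[0, 0, 0, -4], [1, 0, 0, -12], [0, 1, 0, -13], [0, 0, 1, -6]].

R = [[0, 0, 0, -4], [1, 0, 0, -12], [0, 1, 0, -13], [0, 0, 1, -6]]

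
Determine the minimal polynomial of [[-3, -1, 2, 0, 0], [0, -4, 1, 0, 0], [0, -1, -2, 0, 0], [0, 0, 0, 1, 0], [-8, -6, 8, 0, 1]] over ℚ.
The characteristic polynomial factors as (x - 1)^2(x + 3)^3. The minimal polynomial is ∏(x - λ)^{k_λ} where k_λ is the size of the largest Jordan block at λ.

For λ = -3: rank(A + 3I) = 4, and the largest Jordan block has size 3 (the smallest k with rank((A + 3I)^k) = rank((A + 3I)^(k+1))).
For λ = 1: rank(A - I) = 3, and the largest Jordan block has size 1 (the smallest k with rank((A - I)^k) = rank((A - I)^(k+1))).

So m_A(x) = (x - 1)(x + 3)^3.

m_A(x) = (x - 1)(x + 3)^3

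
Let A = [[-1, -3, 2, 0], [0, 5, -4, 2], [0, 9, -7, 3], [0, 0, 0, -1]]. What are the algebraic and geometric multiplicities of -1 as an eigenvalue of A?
algebraic multiplicity 4, geometric multiplicity 2

The characteristic polynomial is (x + 1)^4, so the factor x + 1 appears with exponent 4: the algebraic multiplicity is 4.

rank(A + I) = 2, so the eigenspace has dimension 4 - 2 = 2: the geometric multiplicity is 2.

Since 2 < 4, A is not diagonalizable.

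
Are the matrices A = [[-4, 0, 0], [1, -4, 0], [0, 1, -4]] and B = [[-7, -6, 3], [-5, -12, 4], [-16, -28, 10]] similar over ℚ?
trace(A) = -12 but trace(B) = -9. The trace is a similarity invariant, so A and B are not similar.

No.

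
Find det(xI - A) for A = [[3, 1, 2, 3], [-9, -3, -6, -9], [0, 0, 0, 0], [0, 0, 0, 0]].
χ_A(x) = x^4

xI - A = [[x - 3, -1, -2, -3], [9, x + 3, 6, 9], [0, 0, x, 0], [0, 0, 0, x]].

Expanding det(xI - A) along the first row:
det(xI - A) = + (x - 3)·det([[x + 3, 6, 9], [0, x, 0], [0, 0, x]]) - (-1)·det([[9, 6, 9], [0, x, 0], [0, 0, x]]) + (-2)·det([[9, x + 3, 9], [0, 0, 0], [0, 0, x]]) - (-3)·det([[9, x + 3, 6], [0, 0, x], [0, 0, 0]]).

Evaluating gives χ_A(x) = x^4.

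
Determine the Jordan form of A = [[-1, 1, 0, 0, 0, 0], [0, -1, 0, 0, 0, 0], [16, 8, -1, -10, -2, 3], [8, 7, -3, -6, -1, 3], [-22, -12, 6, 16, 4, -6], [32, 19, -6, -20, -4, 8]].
J = [[-1, 1, 0, 0, 0, 0], [0, -1, 0, 0, 0, 0], [0, 0, -1, 0, 0, 0], [0, 0, 0, 2, 1, 0], [0, 0, 0, 0, 2, 0], [0, 0, 0, 0, 0, 2]]

The characteristic polynomial is det(xI - A) = (x - 2)^3(x + 1)^3, so the eigenvalues are -1 (algebraic multiplicity 3), 2 (algebraic multiplicity 3).

For λ = -1: rank(A + I) = 4, rank((A + I)^2) = 3. The eigenspace has dimension 6 - 4 = 2, so there are 2 Jordan blocks; the rank sequence gives block sizes [2, 1].

For λ = 2: rank(A - 2I) = 4, rank((A - 2I)^2) = 3. The eigenspace has dimension 6 - 4 = 2, so there are 2 Jordan blocks; the rank sequence gives block sizes [2, 1].

Assembling the blocks gives the Jordan form J above.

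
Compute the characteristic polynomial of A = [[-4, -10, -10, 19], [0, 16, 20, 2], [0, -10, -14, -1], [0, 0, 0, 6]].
χ_A(x) = (x - 6)^2(x + 4)^2

xI - A = [[x + 4, 10, 10, -19], [0, x - 16, -20, -2], [0, 10, x + 14, 1], [0, 0, 0, x - 6]].

Expanding det(xI - A) along the first row:
det(xI - A) = + (x + 4)·det([[x - 16, -20, -2], [10, x + 14, 1], [0, 0, x - 6]]) - (10)·det([[0, -20, -2], [0, x + 14, 1], [0, 0, x - 6]]) + (10)·det([[0, x - 16, -2], [0, 10, 1], [0, 0, x - 6]]) - (-19)·det([[0, x - 16, -20], [0, 10, x + 14], [0, 0, 0]]).

Evaluating gives χ_A(x) = x^4 - 4x^3 - 44x^2 + 96x + 576 = (x - 6)^2(x + 4)^2.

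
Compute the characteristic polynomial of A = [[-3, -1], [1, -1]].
χ_A(x) = (x + 2)^2

xI - A = [[x + 3, 1], [-1, x + 1]].

Expanding det(xI - A) along the first row:
det(xI - A) = + (x + 3)·det([[x + 1]]) - (1)·det([[-1]]).

Evaluating gives χ_A(x) = x^2 + 4x + 4 = (x + 2)^2.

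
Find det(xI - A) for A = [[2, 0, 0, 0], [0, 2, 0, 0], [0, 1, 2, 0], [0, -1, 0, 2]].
xI - A = [[x - 2, 0, 0, 0], [0, x - 2, 0, 0], [0, -1, x - 2, 0], [0, 1, 0, x - 2]].

Expanding det(xI - A) along the first row:
det(xI - A) = + (x - 2)·det([[x - 2, 0, 0], [-1, x - 2, 0], [1, 0, x - 2]]) - (0)·det([[0, 0, 0], [0, x - 2, 0], [0, 0, x - 2]]) + (0)·det([[0, x - 2, 0], [0, -1, 0], [0, 1, x - 2]]) - (0)·det([[0, x - 2, 0], [0, -1, x - 2], [0, 1, 0]]).

Evaluating gives χ_A(x) = x^4 - 8x^3 + 24x^2 - 32x + 16 = (x - 2)^4.

χ_A(x) = (x - 2)^4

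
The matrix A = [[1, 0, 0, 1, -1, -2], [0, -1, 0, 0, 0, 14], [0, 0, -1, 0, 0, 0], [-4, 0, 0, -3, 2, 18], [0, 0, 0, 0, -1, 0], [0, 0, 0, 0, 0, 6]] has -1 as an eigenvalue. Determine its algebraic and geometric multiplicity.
algebraic multiplicity 5, geometric multiplicity 4

The characteristic polynomial is (x - 6)(x + 1)^5, so the factor x + 1 appears with exponent 5: the algebraic multiplicity is 5.

rank(A + I) = 2, so the eigenspace has dimension 6 - 2 = 4: the geometric multiplicity is 4.

Since 4 < 5, A is not diagonalizable.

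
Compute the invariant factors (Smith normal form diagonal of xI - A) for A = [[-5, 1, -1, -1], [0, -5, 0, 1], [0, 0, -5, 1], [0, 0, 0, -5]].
The Jordan structure of A has elementary divisors (x + 5)^2, (x + 5)^2. Arranging the block sizes at each eigenvalue in decreasing order and taking row products gives the invariant factors.

Invariant factors (smallest first, each dividing the next): (x + 5)^2, (x + 5)^2.

Check: the last factor (x + 5)^2 is the minimal polynomial, and the product (x + 5)^4 is the characteristic polynomial.

(x + 5)^2, (x + 5)^2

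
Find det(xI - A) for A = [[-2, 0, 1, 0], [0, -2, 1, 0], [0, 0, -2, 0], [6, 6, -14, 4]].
xI - A = [[x + 2, 0, -1, 0], [0, x + 2, -1, 0], [0, 0, x + 2, 0], [-6, -6, 14, x - 4]].

Expanding det(xI - A) along the first row:
det(xI - A) = + (x + 2)·det([[x + 2, -1, 0], [0, x + 2, 0], [-6, 14, x - 4]]) - (0)·det([[0, -1, 0], [0, x + 2, 0], [-6, 14, x - 4]]) + (-1)·det([[0, x + 2, 0], [0, 0, 0], [-6, -6, x - 4]]) - (0)·det([[0, x + 2, -1], [0, 0, x + 2], [-6, -6, 14]]).

Evaluating gives χ_A(x) = x^4 + 2x^3 - 12x^2 - 40x - 32 = (x - 4)(x + 2)^3.

χ_A(x) = (x - 4)(x + 2)^3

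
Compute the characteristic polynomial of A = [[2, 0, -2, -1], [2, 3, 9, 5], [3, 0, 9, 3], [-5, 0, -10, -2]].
χ_A(x) = (x - 3)^4

xI - A = [[x - 2, 0, 2, 1], [-2, x - 3, -9, -5], [-3, 0, x - 9, -3], [5, 0, 10, x + 2]].

Expanding det(xI - A) along the first row:
det(xI - A) = + (x - 2)·det([[x - 3, -9, -5], [0, x - 9, -3], [0, 10, x + 2]]) - (0)·det([[-2, -9, -5], [-3, x - 9, -3], [5, 10, x + 2]]) + (2)·det([[-2, x - 3, -5], [-3, 0, -3], [5, 0, x + 2]]) - (1)·det([[-2, x - 3, -9], [-3, 0, x - 9], [5, 0, 10]]).

Evaluating gives χ_A(x) = x^4 - 12x^3 + 54x^2 - 108x + 81 = (x - 3)^4.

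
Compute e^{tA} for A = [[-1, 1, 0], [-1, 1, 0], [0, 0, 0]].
e^{tA} = [[1 - t, t, 0], [-t, t + 1, 0], [0, 0, 1]]

A has Jordan form J = [[0, 1, 0], [0, 0, 0], [0, 0, 0]] with A = PJP^{-1}, so e^{tA} = P e^{tJ} P^{-1}.

For a Jordan block J_k(λ), e^{tJ_k(λ)} = e^{λt} · (I + tN + t^2 N^2/2! + ... + t^{k-1} N^{k-1}/(k-1)!) where N is the nilpotent superdiagonal part.

Assembling the blocks and conjugating back gives the entries of e^{tA} as shown above.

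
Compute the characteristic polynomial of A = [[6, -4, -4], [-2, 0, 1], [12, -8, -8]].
xI - A = [[x - 6, 4, 4], [2, x, -1], [-12, 8, x + 8]].

Expanding det(xI - A) along the first row:
det(xI - A) = + (x - 6)·det([[x, -1], [8, x + 8]]) - (4)·det([[2, -1], [-12, x + 8]]) + (4)·det([[2, x], [-12, 8]]).

Evaluating gives χ_A(x) = x^3 + 2x^2 = x^2(x + 2).

χ_A(x) = x^2(x + 2)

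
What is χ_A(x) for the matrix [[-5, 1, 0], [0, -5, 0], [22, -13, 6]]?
χ_A(x) = (x - 6)(x + 5)^2

xI - A = [[x + 5, -1, 0], [0, x + 5, 0], [-22, 13, x - 6]].

Expanding det(xI - A) along the first row:
det(xI - A) = + (x + 5)·det([[x + 5, 0], [13, x - 6]]) - (-1)·det([[0, 0], [-22, x - 6]]) + (0)·det([[0, x + 5], [-22, 13]]).

Evaluating gives χ_A(x) = x^3 + 4x^2 - 35x - 150 = (x - 6)(x + 5)^2.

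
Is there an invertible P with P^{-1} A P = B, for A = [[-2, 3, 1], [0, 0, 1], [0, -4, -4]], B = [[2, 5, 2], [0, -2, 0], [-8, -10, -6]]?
No.

Both have characteristic polynomial (x + 2)^3, but the minimal polynomial of A is (x + 2)^3 while the minimal polynomial of B is (x + 2)^2. The minimal polynomial is a similarity invariant, so A and B are not similar.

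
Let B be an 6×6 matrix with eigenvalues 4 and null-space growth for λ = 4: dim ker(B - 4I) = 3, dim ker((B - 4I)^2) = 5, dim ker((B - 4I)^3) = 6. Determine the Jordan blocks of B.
Jordan blocks: (4, 3), (4, 2), (4, 1)

λ = 4: successive nullity increments [3, 2, 1] count blocks of size ≥ k; block sizes are [3, 2, 1].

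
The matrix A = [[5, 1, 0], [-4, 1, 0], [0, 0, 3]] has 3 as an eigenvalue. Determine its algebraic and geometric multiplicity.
algebraic multiplicity 3, geometric multiplicity 2

The characteristic polynomial is (x - 3)^3, so the factor x - 3 appears with exponent 3: the algebraic multiplicity is 3.

rank(A - 3I) = 1, so the eigenspace has dimension 3 - 1 = 2: the geometric multiplicity is 2.

Since 2 < 3, A is not diagonalizable.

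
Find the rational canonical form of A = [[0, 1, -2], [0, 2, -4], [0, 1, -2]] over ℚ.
R = [[0, 0, 0], [0, 0, 0], [0, 1, 0]]

The invariant factors of A (the non-unit diagonal entries of the Smith normal form of xI - A over ℚ[x]) are x, x^2, each dividing the next. The characteristic polynomial is their product, x^3.

The rational canonical form is the block-diagonal matrix of companion matrices C(f_i):
R = [[0, 0, 0], [0, 0, 0], [0, 1, 0]].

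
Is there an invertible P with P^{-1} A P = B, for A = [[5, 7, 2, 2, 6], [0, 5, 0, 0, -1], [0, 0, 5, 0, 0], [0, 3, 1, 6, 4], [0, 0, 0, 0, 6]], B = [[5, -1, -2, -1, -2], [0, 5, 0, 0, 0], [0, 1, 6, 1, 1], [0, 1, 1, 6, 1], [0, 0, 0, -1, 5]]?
Two matrices over a field are similar if and only if they have the same invariant factors.

Both A and B have characteristic polynomial (x - 6)^2(x - 5)^3 and minimal polynomial (x - 6)^2(x - 5)^2. Computing further, both have invariant factors x - 5, (x - 6)^2(x - 5)^2. Hence A and B are similar.

Yes.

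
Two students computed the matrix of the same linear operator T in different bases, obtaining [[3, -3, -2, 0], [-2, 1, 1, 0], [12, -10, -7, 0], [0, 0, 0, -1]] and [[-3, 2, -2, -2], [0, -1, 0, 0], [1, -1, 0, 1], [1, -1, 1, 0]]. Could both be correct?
Both have characteristic polynomial (x + 1)^4, but the minimal polynomial of A is (x + 1)^3 while the minimal polynomial of B is (x + 1)^2. The minimal polynomial is a similarity invariant, so A and B are not similar.

No.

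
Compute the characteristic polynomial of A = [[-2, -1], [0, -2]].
xI - A = [[x + 2, 1], [0, x + 2]].

Expanding det(xI - A) along the first row:
det(xI - A) = + (x + 2)·det([[x + 2]]) - (1)·det([[0]]).

Evaluating gives χ_A(x) = x^2 + 4x + 4 = (x + 2)^2.

χ_A(x) = (x + 2)^2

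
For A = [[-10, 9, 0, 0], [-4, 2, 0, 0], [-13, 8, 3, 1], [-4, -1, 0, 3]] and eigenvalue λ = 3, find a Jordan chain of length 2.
We seek v_1 ∈ ker((A - 3I)^2) \ ker(A - 3I), then set v_{i+1} = (A - 3I) v_i.

One such chain is v_1 = [[0, 0, 0, 1]]^T, v_2 = [[0, 0, 1, 0]]^T. Check: (A - 3I) v_2 = [[0, 0, 0, 0]]^T = 0.

v_1 = [[0, 0, 0, 1]]^T, v_2 = [[0, 0, 1, 0]]^T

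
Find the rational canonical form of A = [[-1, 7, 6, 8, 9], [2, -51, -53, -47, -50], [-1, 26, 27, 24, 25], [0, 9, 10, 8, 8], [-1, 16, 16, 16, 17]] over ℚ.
R = [[0, 0, 0, 0, 0], [1, 0, 0, 0, -16], [0, 1, 0, 0, 0], [0, 0, 1, 0, 8], [0, 0, 0, 1, 0]]

The invariant factors of A (the non-unit diagonal entries of the Smith normal form of xI - A over ℚ[x]) are x(x - 2)^2(x + 2)^2, each dividing the next. The characteristic polynomial is their product, x(x - 2)^2(x + 2)^2.

The rational canonical form is the block-diagonal matrix of companion matrices C(f_i):
R = [[0, 0, 0, 0, 0], [1, 0, 0, 0, -16], [0, 1, 0, 0, 0], [0, 0, 1, 0, 8], [0, 0, 0, 1, 0]].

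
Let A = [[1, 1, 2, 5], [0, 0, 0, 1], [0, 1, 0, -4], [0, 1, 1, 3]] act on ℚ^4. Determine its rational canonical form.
R = [[1, 0, 0, 0], [0, 0, 0, 1], [0, 1, 0, -3], [0, 0, 1, 3]]

The invariant factors of A (the non-unit diagonal entries of the Smith normal form of xI - A over ℚ[x]) are x - 1, (x - 1)^3, each dividing the next. The characteristic polynomial is their product, (x - 1)^4.

The rational canonical form is the block-diagonal matrix of companion matrices C(f_i):
R = [[1, 0, 0, 0], [0, 0, 0, 1], [0, 1, 0, -3], [0, 0, 1, 3]].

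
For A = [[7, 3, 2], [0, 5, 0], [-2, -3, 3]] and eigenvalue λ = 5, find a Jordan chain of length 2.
We seek v_1 ∈ ker((A - 5I)^2) \ ker(A - 5I), then set v_{i+1} = (A - 5I) v_i.

One such chain is v_1 = [[-6, 3, 1]]^T, v_2 = [[-1, 0, 1]]^T. Check: (A - 5I) v_2 = [[0, 0, 0]]^T = 0.

v_1 = [[-6, 3, 1]]^T, v_2 = [[-1, 0, 1]]^T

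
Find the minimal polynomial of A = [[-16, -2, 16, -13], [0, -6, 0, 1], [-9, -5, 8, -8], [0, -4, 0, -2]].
The characteristic polynomial factors as (x + 4)^4. The minimal polynomial is ∏(x - λ)^{k_λ} where k_λ is the size of the largest Jordan block at λ.

For λ = -4: rank(A + 4I) = 2, and the largest Jordan block has size 2 (the smallest k with rank((A + 4I)^k) = rank((A + 4I)^(k+1))).

So m_A(x) = (x + 4)^2.

m_A(x) = (x + 4)^2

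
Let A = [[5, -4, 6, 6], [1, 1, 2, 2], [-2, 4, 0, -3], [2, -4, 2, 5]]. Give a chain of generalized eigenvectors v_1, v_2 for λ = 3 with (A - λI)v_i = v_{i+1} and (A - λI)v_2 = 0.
v_1 = [[1, 0, 1, -1]]^T, v_2 = [[2, 1, -2, 2]]^T

We seek v_1 ∈ ker((A - 3I)^2) \ ker(A - 3I), then set v_{i+1} = (A - 3I) v_i.

One such chain is v_1 = [[1, 0, 1, -1]]^T, v_2 = [[2, 1, -2, 2]]^T. Check: (A - 3I) v_2 = [[0, 0, 0, 0]]^T = 0.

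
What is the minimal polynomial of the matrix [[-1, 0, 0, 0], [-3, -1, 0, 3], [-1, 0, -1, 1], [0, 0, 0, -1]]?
m_A(x) = (x + 1)^2

The characteristic polynomial factors as (x + 1)^4. The minimal polynomial is ∏(x - λ)^{k_λ} where k_λ is the size of the largest Jordan block at λ.

For λ = -1: rank(A + I) = 1, and the largest Jordan block has size 2 (the smallest k with rank((A + I)^k) = rank((A + I)^(k+1))).

So m_A(x) = (x + 1)^2.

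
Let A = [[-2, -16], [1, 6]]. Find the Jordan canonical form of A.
The characteristic polynomial is det(xI - A) = (x - 2)^2, so the eigenvalues are 2 (algebraic multiplicity 2).

For λ = 2: rank(A - 2I) = 1, rank((A - 2I)^2) = 0. The eigenspace has dimension 2 - 1 = 1, so there is 1 Jordan block; the rank sequence gives block sizes [2].

Assembling the blocks gives the Jordan form J above.

J = [[2, 1], [0, 2]]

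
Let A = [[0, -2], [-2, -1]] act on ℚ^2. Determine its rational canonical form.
R = [[0, 4], [1, -1]]

The invariant factors of A (the non-unit diagonal entries of the Smith normal form of xI - A over ℚ[x]) are x^2 + x - 4, each dividing the next. The characteristic polynomial is their product, x^2 + x - 4.

The rational canonical form is the block-diagonal matrix of companion matrices C(f_i):
R = [[0, 4], [1, -1]].

Note the characteristic polynomial does not split into linear factors over ℚ, so A has no Jordan form over ℚ; the rational canonical form exists over any field.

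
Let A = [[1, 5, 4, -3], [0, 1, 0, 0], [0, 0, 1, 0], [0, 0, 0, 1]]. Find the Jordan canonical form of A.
The characteristic polynomial is det(xI - A) = (x - 1)^4, so the eigenvalues are 1 (algebraic multiplicity 4).

For λ = 1: rank(A - I) = 1, rank((A - I)^2) = 0. The eigenspace has dimension 4 - 1 = 3, so there are 3 Jordan blocks; the rank sequence gives block sizes [2, 1, 1].

Assembling the blocks gives the Jordan form J above.

J = [[1, 1, 0, 0], [0, 1, 0, 0], [0, 0, 1, 0], [0, 0, 0, 1]]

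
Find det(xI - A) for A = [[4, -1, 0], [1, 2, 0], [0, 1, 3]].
χ_A(x) = (x - 3)^3

xI - A = [[x - 4, 1, 0], [-1, x - 2, 0], [0, -1, x - 3]].

Expanding det(xI - A) along the first row:
det(xI - A) = + (x - 4)·det([[x - 2, 0], [-1, x - 3]]) - (1)·det([[-1, 0], [0, x - 3]]) + (0)·det([[-1, x - 2], [0, -1]]).

Evaluating gives χ_A(x) = x^3 - 9x^2 + 27x - 27 = (x - 3)^3.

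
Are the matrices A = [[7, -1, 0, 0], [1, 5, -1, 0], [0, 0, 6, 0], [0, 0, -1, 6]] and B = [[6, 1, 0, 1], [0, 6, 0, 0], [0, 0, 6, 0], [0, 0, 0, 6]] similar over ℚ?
No.

Both have characteristic polynomial (x - 6)^4, but the minimal polynomial of A is (x - 6)^3 while the minimal polynomial of B is (x - 6)^2. The minimal polynomial is a similarity invariant, so A and B are not similar.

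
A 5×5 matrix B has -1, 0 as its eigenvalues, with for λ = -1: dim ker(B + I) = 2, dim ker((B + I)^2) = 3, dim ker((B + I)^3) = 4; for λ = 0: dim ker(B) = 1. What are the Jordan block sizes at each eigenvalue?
λ = -1: successive nullity increments [2, 1, 1] count blocks of size ≥ k; block sizes are [3, 1].
λ = 0: successive nullity increments [1] count blocks of size ≥ k; block sizes are [1].

Jordan blocks: (-1, 3), (-1, 1), (0, 1)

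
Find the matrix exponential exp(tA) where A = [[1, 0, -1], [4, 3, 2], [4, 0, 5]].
e^{tA} = [[(1 - 2*t)*e^{3*t}, 0, -t*e^{3*t}], [4*t*e^{3*t}, e^{3*t}, 2*t*e^{3*t}], [4*t*e^{3*t}, 0, (2*t + 1)*e^{3*t}]]

A has Jordan form J = [[3, 1, 0], [0, 3, 0], [0, 0, 3]] with A = PJP^{-1}, so e^{tA} = P e^{tJ} P^{-1}.

For a Jordan block J_k(λ), e^{tJ_k(λ)} = e^{λt} · (I + tN + t^2 N^2/2! + ... + t^{k-1} N^{k-1}/(k-1)!) where N is the nilpotent superdiagonal part.

Assembling the blocks and conjugating back gives the entries of e^{tA} as shown above.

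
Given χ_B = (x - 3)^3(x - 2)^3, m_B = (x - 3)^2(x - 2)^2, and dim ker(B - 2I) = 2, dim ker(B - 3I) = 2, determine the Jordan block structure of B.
λ = 2: algebraic multiplicity 3 (exponent in χ_B), largest block size 2 (exponent in m_B), 2 blocks (geometric multiplicity). These force block sizes [2, 1].
λ = 3: algebraic multiplicity 3 (exponent in χ_B), largest block size 2 (exponent in m_B), 2 blocks (geometric multiplicity). These force block sizes [2, 1].

Jordan blocks: (2, 2), (2, 1), (3, 2), (3, 1)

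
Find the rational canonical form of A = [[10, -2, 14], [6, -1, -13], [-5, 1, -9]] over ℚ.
R = [[0, 0, -4], [1, 0, -4], [0, 1, 0]]

The invariant factors of A (the non-unit diagonal entries of the Smith normal form of xI - A over ℚ[x]) are x^3 + 4x + 4, each dividing the next. The characteristic polynomial is their product, x^3 + 4x + 4.

The rational canonical form is the block-diagonal matrix of companion matrices C(f_i):
R = [[0, 0, -4], [1, 0, -4], [0, 1, 0]].

Note the characteristic polynomial does not split into linear factors over ℚ, so A has no Jordan form over ℚ; the rational canonical form exists over any field.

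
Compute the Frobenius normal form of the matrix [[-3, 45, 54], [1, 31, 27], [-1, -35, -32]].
The invariant factors of A (the non-unit diagonal entries of the Smith normal form of xI - A over ℚ[x]) are (x - 6)(x + 5)^2, each dividing the next. The characteristic polynomial is their product, (x - 6)(x + 5)^2.

The rational canonical form is the block-diagonal matrix of companion matrices C(f_i):
R = [[0, 0, 150], [1, 0, 35], [0, 1, -4]].

R = [[0, 0, 150], [1, 0, 35], [0, 1, -4]]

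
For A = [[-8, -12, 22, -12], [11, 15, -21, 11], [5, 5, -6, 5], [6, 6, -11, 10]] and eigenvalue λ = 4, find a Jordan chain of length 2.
We seek v_1 ∈ ker((A - 4I)^2) \ ker(A - 4I), then set v_{i+1} = (A - 4I) v_i.

One such chain is v_1 = [[1, 2, 1, -1]]^T, v_2 = [[-2, 1, 0, 1]]^T. Check: (A - 4I) v_2 = [[0, 0, 0, 0]]^T = 0.

v_1 = [[1, 2, 1, -1]]^T, v_2 = [[-2, 1, 0, 1]]^T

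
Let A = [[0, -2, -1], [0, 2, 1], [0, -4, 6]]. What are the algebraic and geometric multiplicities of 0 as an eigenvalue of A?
algebraic multiplicity 1, geometric multiplicity 1

The characteristic polynomial is x(x - 4)^2, so the factor x appears with exponent 1: the algebraic multiplicity is 1.

rank(A) = 2, so the eigenspace has dimension 3 - 2 = 1: the geometric multiplicity is 1.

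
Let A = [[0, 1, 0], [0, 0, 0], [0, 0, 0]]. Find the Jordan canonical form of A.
J = [[0, 1, 0], [0, 0, 0], [0, 0, 0]]

The characteristic polynomial is det(xI - A) = x^3, so the eigenvalues are 0 (algebraic multiplicity 3).

For λ = 0: rank(A) = 1, rank(A^2) = 0. The eigenspace has dimension 3 - 1 = 2, so there are 2 Jordan blocks; the rank sequence gives block sizes [2, 1].

Assembling the blocks gives the Jordan form J above.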